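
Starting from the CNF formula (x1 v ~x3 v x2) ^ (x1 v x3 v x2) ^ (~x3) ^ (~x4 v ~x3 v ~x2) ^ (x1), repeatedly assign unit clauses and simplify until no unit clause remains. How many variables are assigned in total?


Unit propagation repeatedly assigns the literal in any unit clause, then simplifies.
Assignments in order: x3 = F, x1 = T.
No further unit clauses remain.
Total variables assigned = 2.

2


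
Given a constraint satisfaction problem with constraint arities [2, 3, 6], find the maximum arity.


The arities are: 2, 3, 6.
Scan for the maximum value.
Maximum arity = 6.

6


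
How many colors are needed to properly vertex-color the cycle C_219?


An odd cycle cannot be 2-colored: alternating two colors around the cycle returns to the start with a conflict.
Since 219 is odd, three colors are required (and three suffice).
Chromatic number = 3.

3


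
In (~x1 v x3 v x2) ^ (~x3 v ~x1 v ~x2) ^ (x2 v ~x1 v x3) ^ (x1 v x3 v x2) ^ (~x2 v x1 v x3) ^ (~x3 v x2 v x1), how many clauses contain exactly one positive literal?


A definite clause has exactly one positive literal.
Clause 1: 2 positive -> not definite
Clause 2: 0 positive -> not definite
Clause 3: 2 positive -> not definite
Clause 4: 3 positive -> not definite
Clause 5: 2 positive -> not definite
Clause 6: 2 positive -> not definite
Definite clause count = 0.

0


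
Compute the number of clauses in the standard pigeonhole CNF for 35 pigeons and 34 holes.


The PHP encoding has two parts:
1) At-least-one-hole clauses: 35 (one per pigeon, each with 34 literals).
2) At-most-one-pigeon-per-hole clauses: 34 holes * C(35,2) = 34 * 595 = 20230.
Total clauses = 35 + 20230 = 20265.

20265


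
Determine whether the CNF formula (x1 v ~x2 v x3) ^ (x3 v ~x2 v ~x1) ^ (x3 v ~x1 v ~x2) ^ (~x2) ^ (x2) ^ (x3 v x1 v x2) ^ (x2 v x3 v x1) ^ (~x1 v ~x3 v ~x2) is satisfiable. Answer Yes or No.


Check all 8 possible truth assignments.
Number of satisfying assignments found: 0.
The formula is unsatisfiable.

No


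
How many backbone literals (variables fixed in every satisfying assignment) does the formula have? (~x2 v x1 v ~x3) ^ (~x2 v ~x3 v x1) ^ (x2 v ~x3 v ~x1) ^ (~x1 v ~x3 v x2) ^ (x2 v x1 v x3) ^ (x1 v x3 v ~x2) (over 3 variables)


Find all satisfying assignments: 4 model(s).
Check which variables have the same value in every model.
No variable is fixed across all models.
Backbone size = 0.

0


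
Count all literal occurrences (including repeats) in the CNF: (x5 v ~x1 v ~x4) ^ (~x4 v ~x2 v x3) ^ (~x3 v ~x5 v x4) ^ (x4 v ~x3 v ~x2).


Clause lengths: 3, 3, 3, 3.
Sum = 3 + 3 + 3 + 3 = 12.

12


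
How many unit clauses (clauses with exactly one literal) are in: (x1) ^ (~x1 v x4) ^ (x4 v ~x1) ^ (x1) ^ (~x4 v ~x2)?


A unit clause contains exactly one literal.
Unit clauses found: (x1), (x1).
Count = 2.

2


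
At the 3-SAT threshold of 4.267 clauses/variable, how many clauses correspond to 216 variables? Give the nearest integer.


The 3-SAT phase transition occurs at approximately 4.267 clauses per variable.
m = 4.267 * 216 = 921.672.
Rounded to nearest integer: 922.

922


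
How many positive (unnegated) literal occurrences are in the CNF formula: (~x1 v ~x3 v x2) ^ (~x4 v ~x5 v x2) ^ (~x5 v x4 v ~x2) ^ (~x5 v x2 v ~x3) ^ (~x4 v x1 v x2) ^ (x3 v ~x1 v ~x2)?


Scan each clause for unnegated literals.
Clause 1: 1 positive; Clause 2: 1 positive; Clause 3: 1 positive; Clause 4: 1 positive; Clause 5: 2 positive; Clause 6: 1 positive.
Total positive literal occurrences = 7.

7


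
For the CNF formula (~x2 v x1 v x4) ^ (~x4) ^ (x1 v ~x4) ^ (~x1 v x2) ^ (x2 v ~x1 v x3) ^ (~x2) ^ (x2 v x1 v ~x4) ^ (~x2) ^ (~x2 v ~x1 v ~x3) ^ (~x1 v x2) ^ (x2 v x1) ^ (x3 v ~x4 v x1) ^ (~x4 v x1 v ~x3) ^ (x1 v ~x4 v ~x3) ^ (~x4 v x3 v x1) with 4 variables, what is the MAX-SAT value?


Enumerate all 16 truth assignments.
For each, count how many of the 15 clauses are satisfied.
The formula is not fully satisfiable, so the maximum is below 15.
Maximum simultaneously satisfiable clauses = 14.

14


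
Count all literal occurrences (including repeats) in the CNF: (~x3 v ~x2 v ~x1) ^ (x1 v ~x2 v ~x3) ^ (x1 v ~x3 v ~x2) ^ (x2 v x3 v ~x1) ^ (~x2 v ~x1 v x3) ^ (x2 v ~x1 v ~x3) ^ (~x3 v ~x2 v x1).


Clause lengths: 3, 3, 3, 3, 3, 3, 3.
Sum = 3 + 3 + 3 + 3 + 3 + 3 + 3 = 21.

21


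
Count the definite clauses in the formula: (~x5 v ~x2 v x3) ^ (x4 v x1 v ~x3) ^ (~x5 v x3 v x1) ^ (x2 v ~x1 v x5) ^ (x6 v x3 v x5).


A definite clause has exactly one positive literal.
Clause 1: 1 positive -> definite
Clause 2: 2 positive -> not definite
Clause 3: 2 positive -> not definite
Clause 4: 2 positive -> not definite
Clause 5: 3 positive -> not definite
Definite clause count = 1.

1


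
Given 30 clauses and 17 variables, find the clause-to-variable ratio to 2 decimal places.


Clause-to-variable ratio = clauses / variables.
30 / 17 = 1.76.

1.76


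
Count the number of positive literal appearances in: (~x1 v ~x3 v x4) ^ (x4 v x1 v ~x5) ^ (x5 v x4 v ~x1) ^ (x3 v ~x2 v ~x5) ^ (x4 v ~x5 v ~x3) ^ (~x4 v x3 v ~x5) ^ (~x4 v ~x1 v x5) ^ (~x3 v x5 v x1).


Scan each clause for unnegated literals.
Clause 1: 1 positive; Clause 2: 2 positive; Clause 3: 2 positive; Clause 4: 1 positive; Clause 5: 1 positive; Clause 6: 1 positive; Clause 7: 1 positive; Clause 8: 2 positive.
Total positive literal occurrences = 11.

11


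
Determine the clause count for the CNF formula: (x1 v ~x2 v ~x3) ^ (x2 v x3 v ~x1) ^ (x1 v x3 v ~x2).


Each group enclosed in parentheses joined by ^ is one clause.
Counting the conjuncts: 3 clauses.

3


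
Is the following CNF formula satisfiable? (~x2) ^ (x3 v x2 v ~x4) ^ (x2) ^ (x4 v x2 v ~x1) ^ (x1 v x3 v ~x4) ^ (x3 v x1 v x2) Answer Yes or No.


Check all 16 possible truth assignments.
Number of satisfying assignments found: 0.
The formula is unsatisfiable.

No


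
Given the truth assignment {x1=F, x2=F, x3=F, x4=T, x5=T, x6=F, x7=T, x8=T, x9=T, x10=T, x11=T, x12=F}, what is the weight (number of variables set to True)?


The weight is the number of variables assigned True.
True variables: x4, x5, x7, x8, x9, x10, x11.
Weight = 7.

7


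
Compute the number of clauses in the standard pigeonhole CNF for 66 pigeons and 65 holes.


The PHP encoding has two parts:
1) At-least-one-hole clauses: 66 (one per pigeon, each with 65 literals).
2) At-most-one-pigeon-per-hole clauses: 65 holes * C(66,2) = 65 * 2145 = 139425.
Total clauses = 66 + 139425 = 139491.

139491


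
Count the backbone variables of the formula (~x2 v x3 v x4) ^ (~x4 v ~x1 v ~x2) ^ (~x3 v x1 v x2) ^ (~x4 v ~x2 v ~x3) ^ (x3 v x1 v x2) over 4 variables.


Find all satisfying assignments: 7 model(s).
Check which variables have the same value in every model.
No variable is fixed across all models.
Backbone size = 0.

0


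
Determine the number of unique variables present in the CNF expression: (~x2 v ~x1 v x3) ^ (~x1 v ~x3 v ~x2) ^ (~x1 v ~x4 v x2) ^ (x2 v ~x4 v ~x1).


Identify each distinct variable in the formula.
Variables found: x1, x2, x3, x4.
Total distinct variables = 4.

4


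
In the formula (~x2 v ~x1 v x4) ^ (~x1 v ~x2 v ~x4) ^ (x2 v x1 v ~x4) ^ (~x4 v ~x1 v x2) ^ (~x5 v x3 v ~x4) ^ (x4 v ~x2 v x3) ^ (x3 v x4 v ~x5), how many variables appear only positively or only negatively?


A pure literal appears in only one polarity across all clauses.
Pure literals: x3 (positive only), x5 (negative only).
Count = 2.

2


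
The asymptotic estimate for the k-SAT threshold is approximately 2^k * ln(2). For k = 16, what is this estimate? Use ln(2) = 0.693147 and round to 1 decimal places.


Using the asymptotic formula: threshold ~ 2^k * ln(2).
2^16 = 65536.
65536 * 0.693147 = 45426.1.

45426.1


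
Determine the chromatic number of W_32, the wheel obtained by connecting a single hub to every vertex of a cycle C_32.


W_32 consists of the cycle C_32 together with a hub vertex adjacent to every cycle vertex.
The cycle C_32 needs 2 colors (even cycle -> 2).
The hub is adjacent to every cycle vertex, so it must receive a new color distinct from all of them.
Chromatic number = 2 + 1 = 3.

3


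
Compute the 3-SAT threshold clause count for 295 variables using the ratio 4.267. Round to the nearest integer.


The 3-SAT phase transition occurs at approximately 4.267 clauses per variable.
m = 4.267 * 295 = 1258.765.
Rounded to nearest integer: 1259.

1259


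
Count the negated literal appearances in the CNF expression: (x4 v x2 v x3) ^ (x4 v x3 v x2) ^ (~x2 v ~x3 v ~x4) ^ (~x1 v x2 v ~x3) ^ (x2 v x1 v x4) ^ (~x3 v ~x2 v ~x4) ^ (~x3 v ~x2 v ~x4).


Scan each clause for negated literals.
Clause 1: 0 negative; Clause 2: 0 negative; Clause 3: 3 negative; Clause 4: 2 negative; Clause 5: 0 negative; Clause 6: 3 negative; Clause 7: 3 negative.
Total negative literal occurrences = 11.

11


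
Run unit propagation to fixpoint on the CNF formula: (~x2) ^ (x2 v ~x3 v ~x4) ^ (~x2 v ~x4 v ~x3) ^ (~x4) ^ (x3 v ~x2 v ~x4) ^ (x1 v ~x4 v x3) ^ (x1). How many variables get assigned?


Unit propagation repeatedly assigns the literal in any unit clause, then simplifies.
Assignments in order: x2 = F, x4 = F, x1 = T.
No further unit clauses remain.
Total variables assigned = 3.

3


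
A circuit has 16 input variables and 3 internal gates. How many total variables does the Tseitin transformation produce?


The Tseitin transformation introduces one auxiliary variable per gate.
Total variables = inputs + gates = 16 + 3 = 19.

19


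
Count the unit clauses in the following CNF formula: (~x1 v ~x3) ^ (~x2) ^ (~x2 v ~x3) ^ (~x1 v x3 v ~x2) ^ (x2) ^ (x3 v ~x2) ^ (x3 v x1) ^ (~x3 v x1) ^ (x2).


A unit clause contains exactly one literal.
Unit clauses found: (~x2), (x2), (x2).
Count = 3.

3


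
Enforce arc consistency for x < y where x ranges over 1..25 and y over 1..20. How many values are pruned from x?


For the constraint x < y, x needs a supporting value in y's domain.
x can be at most 19 (one less than y's maximum).
Valid x values from domain: 19 out of 25.
Pruned = 25 - 19 = 6.

6


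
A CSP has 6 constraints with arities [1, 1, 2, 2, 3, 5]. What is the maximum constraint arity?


The arities are: 1, 1, 2, 2, 3, 5.
Scan for the maximum value.
Maximum arity = 5.

5


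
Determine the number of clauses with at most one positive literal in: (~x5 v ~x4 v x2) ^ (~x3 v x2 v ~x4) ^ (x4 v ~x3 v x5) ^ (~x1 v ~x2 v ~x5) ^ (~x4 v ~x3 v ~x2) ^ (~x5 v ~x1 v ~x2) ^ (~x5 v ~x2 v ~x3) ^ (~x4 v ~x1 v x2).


A Horn clause has at most one positive literal.
Clause 1: 1 positive lit(s) -> Horn
Clause 2: 1 positive lit(s) -> Horn
Clause 3: 2 positive lit(s) -> not Horn
Clause 4: 0 positive lit(s) -> Horn
Clause 5: 0 positive lit(s) -> Horn
Clause 6: 0 positive lit(s) -> Horn
Clause 7: 0 positive lit(s) -> Horn
Clause 8: 1 positive lit(s) -> Horn
Total Horn clauses = 7.

7


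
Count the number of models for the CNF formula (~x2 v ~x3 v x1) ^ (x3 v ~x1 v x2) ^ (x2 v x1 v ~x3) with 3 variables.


Enumerate all 8 truth assignments over 3 variables.
Test each against every clause.
Satisfying assignments found: 5.

5


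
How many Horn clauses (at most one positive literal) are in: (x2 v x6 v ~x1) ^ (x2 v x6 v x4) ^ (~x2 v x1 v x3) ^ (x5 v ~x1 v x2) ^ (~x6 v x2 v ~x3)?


A Horn clause has at most one positive literal.
Clause 1: 2 positive lit(s) -> not Horn
Clause 2: 3 positive lit(s) -> not Horn
Clause 3: 2 positive lit(s) -> not Horn
Clause 4: 2 positive lit(s) -> not Horn
Clause 5: 1 positive lit(s) -> Horn
Total Horn clauses = 1.

1


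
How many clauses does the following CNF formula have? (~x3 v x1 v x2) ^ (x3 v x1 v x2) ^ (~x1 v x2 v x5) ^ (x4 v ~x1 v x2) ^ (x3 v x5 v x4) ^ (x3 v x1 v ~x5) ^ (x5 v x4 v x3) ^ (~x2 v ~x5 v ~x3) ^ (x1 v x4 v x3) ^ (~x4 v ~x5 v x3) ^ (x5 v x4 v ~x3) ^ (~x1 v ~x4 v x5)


Each group enclosed in parentheses joined by ^ is one clause.
Counting the conjuncts: 12 clauses.

12


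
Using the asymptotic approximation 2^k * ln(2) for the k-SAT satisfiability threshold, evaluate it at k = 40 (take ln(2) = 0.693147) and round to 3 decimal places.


Using the asymptotic formula: threshold ~ 2^k * ln(2).
2^40 = 1099511627776.
1099511627776 * 0.693147 = 762123186258.051.

762123186258.051


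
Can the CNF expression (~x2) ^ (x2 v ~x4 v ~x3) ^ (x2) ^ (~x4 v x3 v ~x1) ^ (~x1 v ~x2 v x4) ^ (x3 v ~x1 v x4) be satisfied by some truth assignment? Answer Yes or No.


Check all 16 possible truth assignments.
Number of satisfying assignments found: 0.
The formula is unsatisfiable.

No


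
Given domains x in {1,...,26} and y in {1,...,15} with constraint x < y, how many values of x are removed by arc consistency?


For the constraint x < y, x needs a supporting value in y's domain.
x can be at most 14 (one less than y's maximum).
Valid x values from domain: 14 out of 26.
Pruned = 26 - 14 = 12.

12


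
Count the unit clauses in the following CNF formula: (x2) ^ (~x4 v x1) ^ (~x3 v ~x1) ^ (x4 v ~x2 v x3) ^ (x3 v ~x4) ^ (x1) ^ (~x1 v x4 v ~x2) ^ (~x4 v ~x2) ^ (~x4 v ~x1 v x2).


A unit clause contains exactly one literal.
Unit clauses found: (x2), (x1).
Count = 2.

2


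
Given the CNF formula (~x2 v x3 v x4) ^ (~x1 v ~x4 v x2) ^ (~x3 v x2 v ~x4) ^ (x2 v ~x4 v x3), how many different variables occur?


Identify each distinct variable in the formula.
Variables found: x1, x2, x3, x4.
Total distinct variables = 4.

4


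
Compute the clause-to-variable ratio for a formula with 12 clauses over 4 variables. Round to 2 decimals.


Clause-to-variable ratio = clauses / variables.
12 / 4 = 3.0.

3.0


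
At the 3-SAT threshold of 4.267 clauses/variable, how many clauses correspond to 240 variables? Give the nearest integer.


The 3-SAT phase transition occurs at approximately 4.267 clauses per variable.
m = 4.267 * 240 = 1024.08.
Rounded to nearest integer: 1024.

1024


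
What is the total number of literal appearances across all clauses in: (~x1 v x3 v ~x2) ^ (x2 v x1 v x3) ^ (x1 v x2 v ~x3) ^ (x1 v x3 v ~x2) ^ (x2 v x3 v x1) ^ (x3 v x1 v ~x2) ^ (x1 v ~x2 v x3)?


Clause lengths: 3, 3, 3, 3, 3, 3, 3.
Sum = 3 + 3 + 3 + 3 + 3 + 3 + 3 = 21.

21


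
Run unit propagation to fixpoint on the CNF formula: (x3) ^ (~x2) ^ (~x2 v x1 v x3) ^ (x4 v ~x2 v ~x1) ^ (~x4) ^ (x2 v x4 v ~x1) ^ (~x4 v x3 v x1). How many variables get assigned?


Unit propagation repeatedly assigns the literal in any unit clause, then simplifies.
Assignments in order: x3 = T, x2 = F, x4 = F, x1 = F.
No further unit clauses remain.
Total variables assigned = 4.

4


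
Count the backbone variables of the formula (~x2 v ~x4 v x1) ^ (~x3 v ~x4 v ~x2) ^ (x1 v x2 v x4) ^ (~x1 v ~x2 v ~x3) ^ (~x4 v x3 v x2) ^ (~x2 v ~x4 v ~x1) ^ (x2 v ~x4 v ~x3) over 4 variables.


Find all satisfying assignments: 5 model(s).
Check which variables have the same value in every model.
Fixed variables: x4=F.
Backbone size = 1.

1


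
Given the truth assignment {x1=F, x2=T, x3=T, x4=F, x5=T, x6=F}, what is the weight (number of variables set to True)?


The weight is the number of variables assigned True.
True variables: x2, x3, x5.
Weight = 3.

3


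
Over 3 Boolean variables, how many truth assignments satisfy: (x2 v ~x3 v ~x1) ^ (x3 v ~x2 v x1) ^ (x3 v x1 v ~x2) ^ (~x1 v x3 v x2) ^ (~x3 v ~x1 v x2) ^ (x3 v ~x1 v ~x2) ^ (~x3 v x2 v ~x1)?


Enumerate all 8 truth assignments over 3 variables.
Test each against every clause.
Satisfying assignments found: 4.

4


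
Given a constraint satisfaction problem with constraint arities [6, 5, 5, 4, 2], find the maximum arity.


The arities are: 6, 5, 5, 4, 2.
Scan for the maximum value.
Maximum arity = 6.

6


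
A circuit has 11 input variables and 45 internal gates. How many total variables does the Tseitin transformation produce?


The Tseitin transformation introduces one auxiliary variable per gate.
Total variables = inputs + gates = 11 + 45 = 56.

56


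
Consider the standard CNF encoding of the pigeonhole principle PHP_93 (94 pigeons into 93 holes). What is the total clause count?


The PHP encoding has two parts:
1) At-least-one-hole clauses: 94 (one per pigeon, each with 93 literals).
2) At-most-one-pigeon-per-hole clauses: 93 holes * C(94,2) = 93 * 4371 = 406503.
Total clauses = 94 + 406503 = 406597.

406597


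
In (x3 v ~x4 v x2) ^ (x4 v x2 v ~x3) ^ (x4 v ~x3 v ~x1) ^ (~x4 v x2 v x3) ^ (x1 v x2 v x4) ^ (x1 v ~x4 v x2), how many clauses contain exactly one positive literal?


A definite clause has exactly one positive literal.
Clause 1: 2 positive -> not definite
Clause 2: 2 positive -> not definite
Clause 3: 1 positive -> definite
Clause 4: 2 positive -> not definite
Clause 5: 3 positive -> not definite
Clause 6: 2 positive -> not definite
Definite clause count = 1.

1


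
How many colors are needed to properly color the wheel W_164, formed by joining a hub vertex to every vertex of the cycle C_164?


W_164 consists of the cycle C_164 together with a hub vertex adjacent to every cycle vertex.
The cycle C_164 needs 2 colors (even cycle -> 2).
The hub is adjacent to every cycle vertex, so it must receive a new color distinct from all of them.
Chromatic number = 2 + 1 = 3.

3


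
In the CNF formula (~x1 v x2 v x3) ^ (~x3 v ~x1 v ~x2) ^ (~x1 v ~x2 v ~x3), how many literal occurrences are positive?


Scan each clause for unnegated literals.
Clause 1: 2 positive; Clause 2: 0 positive; Clause 3: 0 positive.
Total positive literal occurrences = 2.

2


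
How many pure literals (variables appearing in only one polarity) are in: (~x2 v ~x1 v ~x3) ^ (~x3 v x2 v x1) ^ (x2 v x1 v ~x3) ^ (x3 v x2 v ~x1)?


A pure literal appears in only one polarity across all clauses.
No pure literals found.
Count = 0.

0


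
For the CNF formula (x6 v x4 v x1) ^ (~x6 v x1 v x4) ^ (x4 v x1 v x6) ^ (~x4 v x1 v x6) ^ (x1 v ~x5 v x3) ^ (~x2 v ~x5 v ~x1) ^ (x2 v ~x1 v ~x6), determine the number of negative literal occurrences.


Scan each clause for negated literals.
Clause 1: 0 negative; Clause 2: 1 negative; Clause 3: 0 negative; Clause 4: 1 negative; Clause 5: 1 negative; Clause 6: 3 negative; Clause 7: 2 negative.
Total negative literal occurrences = 8.

8


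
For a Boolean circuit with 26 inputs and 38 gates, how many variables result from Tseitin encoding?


The Tseitin transformation introduces one auxiliary variable per gate.
Total variables = inputs + gates = 26 + 38 = 64.

64


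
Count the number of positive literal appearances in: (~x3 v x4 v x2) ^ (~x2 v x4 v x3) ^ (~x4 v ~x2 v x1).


Scan each clause for unnegated literals.
Clause 1: 2 positive; Clause 2: 2 positive; Clause 3: 1 positive.
Total positive literal occurrences = 5.

5


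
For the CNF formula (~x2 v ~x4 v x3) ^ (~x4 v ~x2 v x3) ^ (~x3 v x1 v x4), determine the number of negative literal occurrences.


Scan each clause for negated literals.
Clause 1: 2 negative; Clause 2: 2 negative; Clause 3: 1 negative.
Total negative literal occurrences = 5.

5


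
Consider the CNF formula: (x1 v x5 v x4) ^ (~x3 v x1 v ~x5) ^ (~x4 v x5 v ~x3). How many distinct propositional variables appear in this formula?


Identify each distinct variable in the formula.
Variables found: x1, x3, x4, x5.
Total distinct variables = 4.

4


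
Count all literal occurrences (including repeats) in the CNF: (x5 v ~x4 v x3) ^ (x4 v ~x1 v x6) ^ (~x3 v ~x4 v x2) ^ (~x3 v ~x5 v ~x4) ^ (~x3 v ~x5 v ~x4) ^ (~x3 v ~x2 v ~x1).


Clause lengths: 3, 3, 3, 3, 3, 3.
Sum = 3 + 3 + 3 + 3 + 3 + 3 = 18.

18


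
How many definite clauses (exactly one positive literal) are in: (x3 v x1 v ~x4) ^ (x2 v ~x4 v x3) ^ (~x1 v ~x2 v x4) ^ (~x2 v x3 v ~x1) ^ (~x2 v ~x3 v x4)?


A definite clause has exactly one positive literal.
Clause 1: 2 positive -> not definite
Clause 2: 2 positive -> not definite
Clause 3: 1 positive -> definite
Clause 4: 1 positive -> definite
Clause 5: 1 positive -> definite
Definite clause count = 3.

3


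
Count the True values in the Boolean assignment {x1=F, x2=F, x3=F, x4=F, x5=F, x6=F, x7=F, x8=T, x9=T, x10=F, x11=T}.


The weight is the number of variables assigned True.
True variables: x8, x9, x11.
Weight = 3.

3


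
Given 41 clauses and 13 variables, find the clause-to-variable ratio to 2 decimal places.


Clause-to-variable ratio = clauses / variables.
41 / 13 = 3.15.

3.15


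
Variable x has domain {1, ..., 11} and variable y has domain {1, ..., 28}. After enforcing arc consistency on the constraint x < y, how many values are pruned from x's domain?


For the constraint x < y, x needs a supporting value in y's domain.
x can be at most 27 (one less than y's maximum).
Valid x values from domain: 11 out of 11.
Pruned = 11 - 11 = 0.

0


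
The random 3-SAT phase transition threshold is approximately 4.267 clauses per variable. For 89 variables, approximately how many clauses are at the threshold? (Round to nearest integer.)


The 3-SAT phase transition occurs at approximately 4.267 clauses per variable.
m = 4.267 * 89 = 379.763.
Rounded to nearest integer: 380.

380


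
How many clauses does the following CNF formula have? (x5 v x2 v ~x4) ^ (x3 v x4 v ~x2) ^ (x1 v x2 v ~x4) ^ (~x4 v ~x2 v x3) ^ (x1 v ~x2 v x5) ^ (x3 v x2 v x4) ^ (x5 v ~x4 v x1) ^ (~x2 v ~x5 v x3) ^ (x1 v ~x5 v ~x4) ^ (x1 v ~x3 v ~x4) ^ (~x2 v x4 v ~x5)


Each group enclosed in parentheses joined by ^ is one clause.
Counting the conjuncts: 11 clauses.

11


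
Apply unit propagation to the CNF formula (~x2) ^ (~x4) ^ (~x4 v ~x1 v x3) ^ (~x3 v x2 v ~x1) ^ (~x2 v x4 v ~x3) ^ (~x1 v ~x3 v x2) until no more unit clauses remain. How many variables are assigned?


Unit propagation repeatedly assigns the literal in any unit clause, then simplifies.
Assignments in order: x2 = F, x4 = F.
No further unit clauses remain.
Total variables assigned = 2.

2


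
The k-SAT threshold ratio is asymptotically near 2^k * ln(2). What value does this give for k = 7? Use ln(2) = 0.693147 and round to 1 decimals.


Using the asymptotic formula: threshold ~ 2^k * ln(2).
2^7 = 128.
128 * 0.693147 = 88.7.

88.7


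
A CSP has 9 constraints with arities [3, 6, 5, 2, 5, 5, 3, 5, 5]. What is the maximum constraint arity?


The arities are: 3, 6, 5, 2, 5, 5, 3, 5, 5.
Scan for the maximum value.
Maximum arity = 6.

6


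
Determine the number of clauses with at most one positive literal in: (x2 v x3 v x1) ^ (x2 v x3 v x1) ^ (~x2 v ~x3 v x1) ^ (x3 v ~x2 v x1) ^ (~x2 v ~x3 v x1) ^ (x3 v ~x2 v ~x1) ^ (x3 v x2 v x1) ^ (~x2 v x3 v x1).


A Horn clause has at most one positive literal.
Clause 1: 3 positive lit(s) -> not Horn
Clause 2: 3 positive lit(s) -> not Horn
Clause 3: 1 positive lit(s) -> Horn
Clause 4: 2 positive lit(s) -> not Horn
Clause 5: 1 positive lit(s) -> Horn
Clause 6: 1 positive lit(s) -> Horn
Clause 7: 3 positive lit(s) -> not Horn
Clause 8: 2 positive lit(s) -> not Horn
Total Horn clauses = 3.

3


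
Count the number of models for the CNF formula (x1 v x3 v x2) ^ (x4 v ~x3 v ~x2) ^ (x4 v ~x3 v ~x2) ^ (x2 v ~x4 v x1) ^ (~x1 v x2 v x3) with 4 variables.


Enumerate all 16 truth assignments over 4 variables.
Test each against every clause.
Satisfying assignments found: 9.

9


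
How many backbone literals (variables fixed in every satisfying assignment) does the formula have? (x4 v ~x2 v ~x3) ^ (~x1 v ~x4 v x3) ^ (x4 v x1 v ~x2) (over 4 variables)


Find all satisfying assignments: 11 model(s).
Check which variables have the same value in every model.
No variable is fixed across all models.
Backbone size = 0.

0


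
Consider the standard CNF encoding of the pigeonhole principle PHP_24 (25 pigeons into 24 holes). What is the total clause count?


The PHP encoding has two parts:
1) At-least-one-hole clauses: 25 (one per pigeon, each with 24 literals).
2) At-most-one-pigeon-per-hole clauses: 24 holes * C(25,2) = 24 * 300 = 7200.
Total clauses = 25 + 7200 = 7225.

7225


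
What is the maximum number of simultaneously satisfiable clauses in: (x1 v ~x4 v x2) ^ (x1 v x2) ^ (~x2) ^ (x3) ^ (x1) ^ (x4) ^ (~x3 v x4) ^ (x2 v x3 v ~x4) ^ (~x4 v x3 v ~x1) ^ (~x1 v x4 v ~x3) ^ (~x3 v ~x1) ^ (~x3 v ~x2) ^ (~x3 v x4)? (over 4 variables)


Enumerate all 16 truth assignments.
For each, count how many of the 13 clauses are satisfied.
The formula is not fully satisfiable, so the maximum is below 13.
Maximum simultaneously satisfiable clauses = 12.

12


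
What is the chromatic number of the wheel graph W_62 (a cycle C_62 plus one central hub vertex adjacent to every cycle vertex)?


W_62 consists of the cycle C_62 together with a hub vertex adjacent to every cycle vertex.
The cycle C_62 needs 2 colors (even cycle -> 2).
The hub is adjacent to every cycle vertex, so it must receive a new color distinct from all of them.
Chromatic number = 2 + 1 = 3.

3


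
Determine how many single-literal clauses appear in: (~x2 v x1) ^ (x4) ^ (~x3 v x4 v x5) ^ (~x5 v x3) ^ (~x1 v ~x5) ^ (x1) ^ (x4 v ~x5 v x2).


A unit clause contains exactly one literal.
Unit clauses found: (x4), (x1).
Count = 2.

2


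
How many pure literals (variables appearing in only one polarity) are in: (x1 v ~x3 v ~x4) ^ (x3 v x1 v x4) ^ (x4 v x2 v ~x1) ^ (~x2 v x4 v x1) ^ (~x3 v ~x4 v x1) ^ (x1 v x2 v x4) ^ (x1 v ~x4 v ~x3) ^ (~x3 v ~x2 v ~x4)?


A pure literal appears in only one polarity across all clauses.
No pure literals found.
Count = 0.

0


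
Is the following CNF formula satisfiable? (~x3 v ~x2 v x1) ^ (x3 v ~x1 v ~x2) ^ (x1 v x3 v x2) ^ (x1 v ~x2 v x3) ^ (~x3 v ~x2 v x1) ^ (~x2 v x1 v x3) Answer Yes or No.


Check all 8 possible truth assignments.
Number of satisfying assignments found: 4.
The formula is satisfiable.

Yes


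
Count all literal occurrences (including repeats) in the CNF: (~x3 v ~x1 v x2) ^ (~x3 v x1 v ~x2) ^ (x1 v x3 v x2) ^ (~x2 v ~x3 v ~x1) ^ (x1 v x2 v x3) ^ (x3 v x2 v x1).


Clause lengths: 3, 3, 3, 3, 3, 3.
Sum = 3 + 3 + 3 + 3 + 3 + 3 = 18.

18


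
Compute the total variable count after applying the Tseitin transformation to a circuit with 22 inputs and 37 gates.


The Tseitin transformation introduces one auxiliary variable per gate.
Total variables = inputs + gates = 22 + 37 = 59.

59


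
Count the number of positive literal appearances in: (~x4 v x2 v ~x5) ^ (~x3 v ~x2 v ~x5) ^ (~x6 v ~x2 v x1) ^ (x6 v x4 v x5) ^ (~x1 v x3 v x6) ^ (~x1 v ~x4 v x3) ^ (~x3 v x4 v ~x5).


Scan each clause for unnegated literals.
Clause 1: 1 positive; Clause 2: 0 positive; Clause 3: 1 positive; Clause 4: 3 positive; Clause 5: 2 positive; Clause 6: 1 positive; Clause 7: 1 positive.
Total positive literal occurrences = 9.

9


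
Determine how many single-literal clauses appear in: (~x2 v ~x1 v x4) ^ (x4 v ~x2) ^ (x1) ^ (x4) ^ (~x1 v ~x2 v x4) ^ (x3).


A unit clause contains exactly one literal.
Unit clauses found: (x1), (x4), (x3).
Count = 3.

3


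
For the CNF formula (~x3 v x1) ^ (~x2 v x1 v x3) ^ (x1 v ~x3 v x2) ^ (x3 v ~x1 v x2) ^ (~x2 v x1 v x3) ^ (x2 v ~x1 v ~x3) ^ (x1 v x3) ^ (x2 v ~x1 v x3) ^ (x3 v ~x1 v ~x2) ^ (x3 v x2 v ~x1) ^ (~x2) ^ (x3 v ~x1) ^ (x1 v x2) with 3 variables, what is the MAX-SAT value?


Enumerate all 8 truth assignments.
For each, count how many of the 13 clauses are satisfied.
The formula is not fully satisfiable, so the maximum is below 13.
Maximum simultaneously satisfiable clauses = 12.

12


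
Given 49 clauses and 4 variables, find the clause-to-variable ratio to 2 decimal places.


Clause-to-variable ratio = clauses / variables.
49 / 4 = 12.25.

12.25


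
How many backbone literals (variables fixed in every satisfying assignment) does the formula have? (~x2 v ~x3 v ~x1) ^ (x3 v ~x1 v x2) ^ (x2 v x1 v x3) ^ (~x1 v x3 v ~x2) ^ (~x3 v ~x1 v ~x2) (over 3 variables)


Find all satisfying assignments: 4 model(s).
Check which variables have the same value in every model.
No variable is fixed across all models.
Backbone size = 0.

0


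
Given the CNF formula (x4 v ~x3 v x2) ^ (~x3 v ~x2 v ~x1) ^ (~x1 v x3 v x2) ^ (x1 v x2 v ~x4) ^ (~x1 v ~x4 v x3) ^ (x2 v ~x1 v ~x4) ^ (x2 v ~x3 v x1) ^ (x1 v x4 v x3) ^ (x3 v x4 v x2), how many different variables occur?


Identify each distinct variable in the formula.
Variables found: x1, x2, x3, x4.
Total distinct variables = 4.

4


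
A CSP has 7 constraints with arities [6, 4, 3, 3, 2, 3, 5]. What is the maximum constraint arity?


The arities are: 6, 4, 3, 3, 2, 3, 5.
Scan for the maximum value.
Maximum arity = 6.

6


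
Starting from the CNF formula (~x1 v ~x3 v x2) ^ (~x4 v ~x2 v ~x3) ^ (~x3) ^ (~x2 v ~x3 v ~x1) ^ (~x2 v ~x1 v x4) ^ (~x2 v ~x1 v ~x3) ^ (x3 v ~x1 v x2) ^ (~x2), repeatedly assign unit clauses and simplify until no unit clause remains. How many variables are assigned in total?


Unit propagation repeatedly assigns the literal in any unit clause, then simplifies.
Assignments in order: x3 = F, x2 = F, x1 = F.
No further unit clauses remain.
Total variables assigned = 3.

3


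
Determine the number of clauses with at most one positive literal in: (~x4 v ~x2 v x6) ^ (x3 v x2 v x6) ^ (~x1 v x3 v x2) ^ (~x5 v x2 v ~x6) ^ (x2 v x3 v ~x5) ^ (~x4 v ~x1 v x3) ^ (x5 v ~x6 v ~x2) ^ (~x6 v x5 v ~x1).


A Horn clause has at most one positive literal.
Clause 1: 1 positive lit(s) -> Horn
Clause 2: 3 positive lit(s) -> not Horn
Clause 3: 2 positive lit(s) -> not Horn
Clause 4: 1 positive lit(s) -> Horn
Clause 5: 2 positive lit(s) -> not Horn
Clause 6: 1 positive lit(s) -> Horn
Clause 7: 1 positive lit(s) -> Horn
Clause 8: 1 positive lit(s) -> Horn
Total Horn clauses = 5.

5


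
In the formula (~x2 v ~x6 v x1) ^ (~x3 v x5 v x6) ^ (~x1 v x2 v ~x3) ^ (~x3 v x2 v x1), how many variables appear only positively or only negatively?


A pure literal appears in only one polarity across all clauses.
Pure literals: x3 (negative only), x5 (positive only).
Count = 2.

2


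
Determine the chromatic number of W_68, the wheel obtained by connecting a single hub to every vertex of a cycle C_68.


W_68 consists of the cycle C_68 together with a hub vertex adjacent to every cycle vertex.
The cycle C_68 needs 2 colors (even cycle -> 2).
The hub is adjacent to every cycle vertex, so it must receive a new color distinct from all of them.
Chromatic number = 2 + 1 = 3.

3


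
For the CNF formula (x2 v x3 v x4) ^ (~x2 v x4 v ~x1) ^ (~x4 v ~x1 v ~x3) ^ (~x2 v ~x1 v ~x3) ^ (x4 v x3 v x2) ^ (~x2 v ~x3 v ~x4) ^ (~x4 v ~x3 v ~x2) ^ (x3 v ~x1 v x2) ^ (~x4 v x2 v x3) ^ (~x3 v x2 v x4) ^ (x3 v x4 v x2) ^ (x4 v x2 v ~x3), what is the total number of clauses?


Each group enclosed in parentheses joined by ^ is one clause.
Counting the conjuncts: 12 clauses.

12


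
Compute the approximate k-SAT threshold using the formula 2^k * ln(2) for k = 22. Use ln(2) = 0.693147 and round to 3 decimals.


Using the asymptotic formula: threshold ~ 2^k * ln(2).
2^22 = 4194304.
4194304 * 0.693147 = 2907269.235.

2907269.235


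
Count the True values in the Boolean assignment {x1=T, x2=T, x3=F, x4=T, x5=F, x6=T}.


The weight is the number of variables assigned True.
True variables: x1, x2, x4, x6.
Weight = 4.

4


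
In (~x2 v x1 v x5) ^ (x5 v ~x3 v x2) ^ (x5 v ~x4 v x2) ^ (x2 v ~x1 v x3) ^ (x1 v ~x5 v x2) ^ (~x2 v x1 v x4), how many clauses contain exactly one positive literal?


A definite clause has exactly one positive literal.
Clause 1: 2 positive -> not definite
Clause 2: 2 positive -> not definite
Clause 3: 2 positive -> not definite
Clause 4: 2 positive -> not definite
Clause 5: 2 positive -> not definite
Clause 6: 2 positive -> not definite
Definite clause count = 0.

0


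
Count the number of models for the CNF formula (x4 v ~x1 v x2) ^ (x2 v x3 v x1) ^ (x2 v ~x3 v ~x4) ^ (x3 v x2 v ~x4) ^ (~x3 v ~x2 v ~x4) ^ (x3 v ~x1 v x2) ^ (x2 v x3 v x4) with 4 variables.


Enumerate all 16 truth assignments over 4 variables.
Test each against every clause.
Satisfying assignments found: 7.

7


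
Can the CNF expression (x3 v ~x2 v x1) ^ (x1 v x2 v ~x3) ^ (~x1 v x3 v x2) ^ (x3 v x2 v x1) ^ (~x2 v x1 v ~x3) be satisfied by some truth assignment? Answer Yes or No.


Check all 8 possible truth assignments.
Number of satisfying assignments found: 3.
The formula is satisfiable.

Yes


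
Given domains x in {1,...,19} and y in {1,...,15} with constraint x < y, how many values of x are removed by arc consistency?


For the constraint x < y, x needs a supporting value in y's domain.
x can be at most 14 (one less than y's maximum).
Valid x values from domain: 14 out of 19.
Pruned = 19 - 14 = 5.

5


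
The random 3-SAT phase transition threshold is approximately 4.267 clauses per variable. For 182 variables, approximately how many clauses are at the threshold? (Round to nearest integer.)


The 3-SAT phase transition occurs at approximately 4.267 clauses per variable.
m = 4.267 * 182 = 776.594.
Rounded to nearest integer: 777.

777


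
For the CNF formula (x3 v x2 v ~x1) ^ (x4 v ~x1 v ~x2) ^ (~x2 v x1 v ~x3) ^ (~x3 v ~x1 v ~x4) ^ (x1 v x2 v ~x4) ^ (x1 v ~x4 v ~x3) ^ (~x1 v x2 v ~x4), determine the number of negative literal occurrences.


Scan each clause for negated literals.
Clause 1: 1 negative; Clause 2: 2 negative; Clause 3: 2 negative; Clause 4: 3 negative; Clause 5: 1 negative; Clause 6: 2 negative; Clause 7: 2 negative.
Total negative literal occurrences = 13.

13


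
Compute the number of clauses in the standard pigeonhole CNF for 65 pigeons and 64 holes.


The PHP encoding has two parts:
1) At-least-one-hole clauses: 65 (one per pigeon, each with 64 literals).
2) At-most-one-pigeon-per-hole clauses: 64 holes * C(65,2) = 64 * 2080 = 133120.
Total clauses = 65 + 133120 = 133185.

133185


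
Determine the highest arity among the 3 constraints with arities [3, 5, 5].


The arities are: 3, 5, 5.
Scan for the maximum value.
Maximum arity = 5.

5


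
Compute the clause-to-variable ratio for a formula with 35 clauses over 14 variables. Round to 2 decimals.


Clause-to-variable ratio = clauses / variables.
35 / 14 = 2.5.

2.5


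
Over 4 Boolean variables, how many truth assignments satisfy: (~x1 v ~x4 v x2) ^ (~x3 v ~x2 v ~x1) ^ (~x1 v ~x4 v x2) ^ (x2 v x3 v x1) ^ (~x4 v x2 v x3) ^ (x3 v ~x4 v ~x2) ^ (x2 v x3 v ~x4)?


Enumerate all 16 truth assignments over 4 variables.
Test each against every clause.
Satisfying assignments found: 8.

8


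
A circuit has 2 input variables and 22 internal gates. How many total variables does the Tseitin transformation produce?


The Tseitin transformation introduces one auxiliary variable per gate.
Total variables = inputs + gates = 2 + 22 = 24.

24


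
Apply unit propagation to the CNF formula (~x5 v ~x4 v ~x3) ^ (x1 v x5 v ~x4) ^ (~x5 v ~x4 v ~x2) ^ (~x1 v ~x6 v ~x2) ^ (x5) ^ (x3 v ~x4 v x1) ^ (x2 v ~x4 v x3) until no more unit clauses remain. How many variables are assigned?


Unit propagation repeatedly assigns the literal in any unit clause, then simplifies.
Assignments in order: x5 = T.
No further unit clauses remain.
Total variables assigned = 1.

1


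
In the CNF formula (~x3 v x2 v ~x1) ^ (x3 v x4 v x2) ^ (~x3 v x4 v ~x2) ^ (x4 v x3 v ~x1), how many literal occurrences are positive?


Scan each clause for unnegated literals.
Clause 1: 1 positive; Clause 2: 3 positive; Clause 3: 1 positive; Clause 4: 2 positive.
Total positive literal occurrences = 7.

7


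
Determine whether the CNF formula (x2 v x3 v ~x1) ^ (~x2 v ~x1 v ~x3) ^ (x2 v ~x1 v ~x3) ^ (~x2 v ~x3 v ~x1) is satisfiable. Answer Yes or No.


Check all 8 possible truth assignments.
Number of satisfying assignments found: 5.
The formula is satisfiable.

Yes


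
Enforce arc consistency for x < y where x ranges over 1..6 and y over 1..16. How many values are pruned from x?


For the constraint x < y, x needs a supporting value in y's domain.
x can be at most 15 (one less than y's maximum).
Valid x values from domain: 6 out of 6.
Pruned = 6 - 6 = 0.

0


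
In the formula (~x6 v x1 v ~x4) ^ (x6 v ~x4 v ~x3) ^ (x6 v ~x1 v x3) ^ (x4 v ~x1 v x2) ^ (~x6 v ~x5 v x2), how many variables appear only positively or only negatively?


A pure literal appears in only one polarity across all clauses.
Pure literals: x2 (positive only), x5 (negative only).
Count = 2.

2


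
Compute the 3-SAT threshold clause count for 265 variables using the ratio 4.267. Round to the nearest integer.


The 3-SAT phase transition occurs at approximately 4.267 clauses per variable.
m = 4.267 * 265 = 1130.755.
Rounded to nearest integer: 1131.

1131


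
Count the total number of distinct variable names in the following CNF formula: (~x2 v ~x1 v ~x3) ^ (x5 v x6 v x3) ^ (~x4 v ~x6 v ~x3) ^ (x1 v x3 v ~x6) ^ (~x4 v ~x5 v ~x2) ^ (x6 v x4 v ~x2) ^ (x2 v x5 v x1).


Identify each distinct variable in the formula.
Variables found: x1, x2, x3, x4, x5, x6.
Total distinct variables = 6.

6


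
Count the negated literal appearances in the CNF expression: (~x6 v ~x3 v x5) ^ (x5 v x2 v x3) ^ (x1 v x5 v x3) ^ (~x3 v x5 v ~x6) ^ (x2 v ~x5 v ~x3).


Scan each clause for negated literals.
Clause 1: 2 negative; Clause 2: 0 negative; Clause 3: 0 negative; Clause 4: 2 negative; Clause 5: 2 negative.
Total negative literal occurrences = 6.

6


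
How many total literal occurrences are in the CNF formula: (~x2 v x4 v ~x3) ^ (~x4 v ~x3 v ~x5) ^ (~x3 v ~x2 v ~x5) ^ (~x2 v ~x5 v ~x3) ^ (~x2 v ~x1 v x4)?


Clause lengths: 3, 3, 3, 3, 3.
Sum = 3 + 3 + 3 + 3 + 3 = 15.

15


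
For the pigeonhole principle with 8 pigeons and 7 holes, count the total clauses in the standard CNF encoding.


The PHP encoding has two parts:
1) At-least-one-hole clauses: 8 (one per pigeon, each with 7 literals).
2) At-most-one-pigeon-per-hole clauses: 7 holes * C(8,2) = 7 * 28 = 196.
Total clauses = 8 + 196 = 204.

204


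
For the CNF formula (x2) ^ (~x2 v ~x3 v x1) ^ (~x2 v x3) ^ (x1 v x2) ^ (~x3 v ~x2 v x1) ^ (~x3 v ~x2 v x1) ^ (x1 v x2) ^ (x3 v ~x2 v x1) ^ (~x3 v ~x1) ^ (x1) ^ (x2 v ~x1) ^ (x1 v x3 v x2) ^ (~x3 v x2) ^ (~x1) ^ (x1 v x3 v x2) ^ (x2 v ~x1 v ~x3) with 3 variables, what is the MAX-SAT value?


Enumerate all 8 truth assignments.
For each, count how many of the 16 clauses are satisfied.
The formula is not fully satisfiable, so the maximum is below 16.
Maximum simultaneously satisfiable clauses = 14.

14


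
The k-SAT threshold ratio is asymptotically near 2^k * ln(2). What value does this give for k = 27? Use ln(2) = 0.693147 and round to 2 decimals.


Using the asymptotic formula: threshold ~ 2^k * ln(2).
2^27 = 134217728.
134217728 * 0.693147 = 93032615.51.

93032615.51


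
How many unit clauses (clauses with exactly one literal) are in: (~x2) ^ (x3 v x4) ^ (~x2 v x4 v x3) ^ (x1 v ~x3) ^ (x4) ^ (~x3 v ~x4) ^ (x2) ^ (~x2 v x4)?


A unit clause contains exactly one literal.
Unit clauses found: (~x2), (x4), (x2).
Count = 3.

3


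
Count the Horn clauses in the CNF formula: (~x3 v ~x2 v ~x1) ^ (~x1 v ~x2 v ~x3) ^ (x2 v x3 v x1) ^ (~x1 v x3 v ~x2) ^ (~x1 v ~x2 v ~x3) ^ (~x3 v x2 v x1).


A Horn clause has at most one positive literal.
Clause 1: 0 positive lit(s) -> Horn
Clause 2: 0 positive lit(s) -> Horn
Clause 3: 3 positive lit(s) -> not Horn
Clause 4: 1 positive lit(s) -> Horn
Clause 5: 0 positive lit(s) -> Horn
Clause 6: 2 positive lit(s) -> not Horn
Total Horn clauses = 4.

4


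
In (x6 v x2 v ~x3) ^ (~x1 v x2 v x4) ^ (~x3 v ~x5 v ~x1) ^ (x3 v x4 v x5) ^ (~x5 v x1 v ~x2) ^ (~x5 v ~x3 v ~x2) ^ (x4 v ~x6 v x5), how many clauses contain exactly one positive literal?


A definite clause has exactly one positive literal.
Clause 1: 2 positive -> not definite
Clause 2: 2 positive -> not definite
Clause 3: 0 positive -> not definite
Clause 4: 3 positive -> not definite
Clause 5: 1 positive -> definite
Clause 6: 0 positive -> not definite
Clause 7: 2 positive -> not definite
Definite clause count = 1.

1


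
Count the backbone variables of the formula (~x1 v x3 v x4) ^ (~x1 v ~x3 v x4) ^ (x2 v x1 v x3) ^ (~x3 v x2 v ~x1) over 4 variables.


Find all satisfying assignments: 9 model(s).
Check which variables have the same value in every model.
No variable is fixed across all models.
Backbone size = 0.

0
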